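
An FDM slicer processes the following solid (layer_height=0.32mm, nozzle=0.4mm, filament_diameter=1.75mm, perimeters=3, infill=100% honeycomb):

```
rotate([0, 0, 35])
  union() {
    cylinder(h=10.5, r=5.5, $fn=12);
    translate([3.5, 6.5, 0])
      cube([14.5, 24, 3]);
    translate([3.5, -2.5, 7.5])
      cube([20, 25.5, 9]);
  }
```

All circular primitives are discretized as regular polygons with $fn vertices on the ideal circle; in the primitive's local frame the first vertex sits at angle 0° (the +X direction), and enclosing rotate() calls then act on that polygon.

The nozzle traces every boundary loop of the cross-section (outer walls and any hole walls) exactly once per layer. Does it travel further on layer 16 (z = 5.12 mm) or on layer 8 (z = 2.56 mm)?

layer 8 (z = 2.56 mm)

Layer 16 (z = 5.12): the r=5.5 cylinder contributes a regular 12-gon of circumradius 5.5 (perimeter = 2·12·5.500·sin(180°/12) = 34.16 mm); the cube at (3.5, 6.5) does not reach this height (z outside [0, 3]); the cube at (3.5, -2.5) is not intersected at this z (z outside [7.5, 16.5]); Combining (union): only the r=5.5 cylinder is present, so the union is just that shape — boundary = 34.16 mm; (whole slice rotated 35° about Z — lengths, areas and connectivity unchanged). So its perimeter = 34.16 mm. Layer 8 (z = 2.56): the r=5.5 cylinder gives a regular 12-gon of circumradius 5.5 (constant along its height) (perimeter = 2·12·5.500·sin(180°/12) = 34.16 mm); the cube at (3.5, 6.5) (footprint 14.5×24) is included at this height (perimeter 77.00 mm); the cube at (3.5, -2.5) does not reach this height (z outside [7.5, 16.5]); Combining (union): the 2 present regions are separate (no shared area or edge), so areas and boundary lengths simply add and each stays a separate island — boundary = 111.16 mm; (rotated 35° about Z; rotation is an isometry so areas/perimeters/island counts are preserved). So its perimeter = 111.16 mm. Layer 8 is larger (111.16 vs 34.16 mm).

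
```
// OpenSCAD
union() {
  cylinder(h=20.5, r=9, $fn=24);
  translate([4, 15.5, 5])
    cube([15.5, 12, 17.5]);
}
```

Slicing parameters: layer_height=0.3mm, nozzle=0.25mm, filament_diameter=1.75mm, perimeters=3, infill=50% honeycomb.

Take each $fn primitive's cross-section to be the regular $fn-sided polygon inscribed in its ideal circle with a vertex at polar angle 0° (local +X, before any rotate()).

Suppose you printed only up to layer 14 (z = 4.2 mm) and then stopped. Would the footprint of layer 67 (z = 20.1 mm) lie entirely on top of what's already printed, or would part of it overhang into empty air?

part overhangs

Compare the two slices. At z = 4.2: the r=9 cylinder gives a regular 24-gon of circumradius 9 (constant along its height) (area = (24/2)·9.000²·sin(360°/24) = 251.57 mm²); the cube at (4, 15.5) is absent (z outside [5, 22.5]); Taking the union: only the r=9 cylinder is present, so the union is just that shape — area = 251.57 mm². At z = 20.1: the r=9 cylinder contributes a regular 24-gon of circumradius 9 (area = (24/2)·9.000²·sin(360°/24) = 251.57 mm²); the 15.5×12 cube at (4, 15.5) contributes its full rectangle (area 186.00 mm²); Merging all regions: the 2 present regions are separate (no shared area or edge), so areas and boundary lengths simply add and each stays a separate island — area = 437.57 mm². Checking containment: at z = 20.1 the cross-section extends beyond the z = 4.2 cross-section by about 186.00 mm².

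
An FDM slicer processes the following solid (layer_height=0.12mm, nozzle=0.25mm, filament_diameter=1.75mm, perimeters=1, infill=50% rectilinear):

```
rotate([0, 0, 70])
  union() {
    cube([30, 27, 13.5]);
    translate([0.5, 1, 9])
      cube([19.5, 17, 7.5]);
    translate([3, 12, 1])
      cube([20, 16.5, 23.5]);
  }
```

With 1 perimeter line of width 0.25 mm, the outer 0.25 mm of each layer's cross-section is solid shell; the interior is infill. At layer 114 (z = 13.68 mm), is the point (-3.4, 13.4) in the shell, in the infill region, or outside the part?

At z = 13.68 mm: the cube is not intersected at this z (z outside [0, 13.5]); the 19.5×17 cube at (0.5, 1) contributes its full rectangle; the cube at (3, 12) is present — its section is the full 20×16.5 rectangle; Merging all regions: the regions partially overlap (shared area 102.00 mm²), so overlapping operands fuse into one piece — 1 connected region; (whole slice rotated 70° about Z — lengths, areas and connectivity unchanged). Overall, the cross-section is a single solid region. Undo the 70° rotation: the query point maps to (11.429, 7.778) in the un-rotated model frame. The nearest boundary edge runs (20.00, 1.00)→(0.50, 1.00); distance from the point to it = 6.78 mm. The point is inside the cross-section and 6.78 mm from the nearest boundary — more than the 0.25 mm shell width (1 × 0.25), so it's in the infill interior.

infill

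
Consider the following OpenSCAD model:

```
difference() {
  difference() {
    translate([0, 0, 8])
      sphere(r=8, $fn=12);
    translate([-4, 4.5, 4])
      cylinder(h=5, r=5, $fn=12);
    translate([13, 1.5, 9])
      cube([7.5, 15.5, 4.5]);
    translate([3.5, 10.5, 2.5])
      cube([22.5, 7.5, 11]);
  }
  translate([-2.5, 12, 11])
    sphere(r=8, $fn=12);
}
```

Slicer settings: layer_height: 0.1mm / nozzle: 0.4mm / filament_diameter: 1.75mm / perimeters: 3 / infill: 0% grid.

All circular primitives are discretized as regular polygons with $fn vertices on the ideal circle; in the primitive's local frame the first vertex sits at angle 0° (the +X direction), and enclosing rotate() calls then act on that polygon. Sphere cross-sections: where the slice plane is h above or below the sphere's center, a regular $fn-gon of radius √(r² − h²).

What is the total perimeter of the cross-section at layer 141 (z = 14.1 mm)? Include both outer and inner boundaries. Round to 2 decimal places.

32.15 mm

At z = 14.1 mm: the r=8 sphere contributes a regular 12-gon of circumradius √(8²−6.1²) = 5.176 (perimeter = 2·12·5.176·sin(180°/12) = 32.15 mm); the cylinder at (-4, 4.5) does not reach this height (z outside [4, 9]); the cube at (13, 1.5) is absent (z outside [9, 13.5]); the cube at (3.5, 10.5) is not intersected at this z (z outside [2.5, 13.5]); Taking the first minus the rest: none of the subtracted shapes is present at this height, so the r=8 sphere is unchanged — boundary = 32.15 mm; the r=8 sphere at (-2.5, 12) contributes a regular 12-gon of circumradius √(8²−3.1²) = 7.375 (perimeter = 2·12·7.375·sin(180°/12) = 45.81 mm); Taking the first minus the rest: starting from that combined region, the r=8 sphere at (-2.5, 12) misses the remaining region (no effect) — boundary = 32.15 mm. Overall, the cross-section is a single solid region. Total boundary length (outer) = 32.15 mm.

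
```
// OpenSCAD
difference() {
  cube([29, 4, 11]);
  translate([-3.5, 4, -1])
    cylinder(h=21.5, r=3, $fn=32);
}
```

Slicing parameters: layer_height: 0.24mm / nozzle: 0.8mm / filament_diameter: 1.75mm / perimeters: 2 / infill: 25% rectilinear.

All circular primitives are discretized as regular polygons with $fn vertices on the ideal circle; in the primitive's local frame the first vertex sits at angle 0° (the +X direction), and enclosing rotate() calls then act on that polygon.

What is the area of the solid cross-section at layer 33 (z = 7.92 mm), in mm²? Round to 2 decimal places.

116.00 mm²

At z = 7.92 mm: the cube (footprint 29×4) is included at this height (area 116.00 mm²); the cylinder at (-3.5, 4): section is a regular 32-gon, circumradius r=3 (area = (32/2)·3.000²·sin(360°/32) = 28.09 mm²); Subtracting the remaining from the first: starting from the 29×4 cube (116.00 mm²), the r=3 cylinder at (-3.5, 4) misses the remaining region (no effect) — area = 116.00 mm². Overall, the cross-section is a single solid region. Net area = 116.00 mm².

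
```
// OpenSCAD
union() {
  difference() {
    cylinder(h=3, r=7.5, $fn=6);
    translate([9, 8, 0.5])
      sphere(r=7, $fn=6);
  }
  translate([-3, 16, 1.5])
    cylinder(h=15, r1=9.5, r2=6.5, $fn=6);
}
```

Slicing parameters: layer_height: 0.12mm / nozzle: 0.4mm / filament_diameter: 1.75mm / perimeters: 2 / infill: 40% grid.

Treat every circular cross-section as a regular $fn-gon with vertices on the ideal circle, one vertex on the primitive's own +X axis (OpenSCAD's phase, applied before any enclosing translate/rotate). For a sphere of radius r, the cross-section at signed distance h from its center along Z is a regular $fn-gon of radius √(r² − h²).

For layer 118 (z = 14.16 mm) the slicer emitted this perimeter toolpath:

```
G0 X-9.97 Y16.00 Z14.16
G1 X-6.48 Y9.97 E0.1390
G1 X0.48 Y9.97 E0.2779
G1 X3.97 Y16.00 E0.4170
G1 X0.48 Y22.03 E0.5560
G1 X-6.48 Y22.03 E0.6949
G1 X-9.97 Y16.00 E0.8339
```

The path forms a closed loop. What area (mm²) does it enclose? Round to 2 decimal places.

Apply the shoelace formula to the sequence of (X, Y) vertices; enclosed area = 126.03 mm².

126.03 mm²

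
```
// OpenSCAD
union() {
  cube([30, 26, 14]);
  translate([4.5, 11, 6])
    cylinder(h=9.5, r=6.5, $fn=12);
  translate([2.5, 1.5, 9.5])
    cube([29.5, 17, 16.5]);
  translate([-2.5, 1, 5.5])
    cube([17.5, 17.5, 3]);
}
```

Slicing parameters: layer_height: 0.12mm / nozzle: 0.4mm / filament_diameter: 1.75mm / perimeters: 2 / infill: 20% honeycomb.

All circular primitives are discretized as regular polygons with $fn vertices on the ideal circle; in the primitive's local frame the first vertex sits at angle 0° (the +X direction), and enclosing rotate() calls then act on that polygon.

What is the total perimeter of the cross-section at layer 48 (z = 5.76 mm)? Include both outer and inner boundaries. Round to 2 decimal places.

117.00 mm

At z = 5.76 mm: the 30×26 cube contributes its full rectangle (perimeter 112.00 mm); the cylinder at (4.5, 11) is not intersected at this z (z outside [6, 15.5]); the cube at (2.5, 1.5) is not intersected at this z (z outside [9.5, 26]); the cube at (-2.5, 1) (footprint 17.5×17.5) is included at this height (perimeter 70.00 mm); Combining (union): the regions partially overlap (shared area 262.50 mm²), so the edge portions inside another operand are dropped and the merged outline is re-measured after clipping — boundary = 117.00 mm. Overall, the cross-section is a single solid region. Total boundary length (outer) = 117.00 mm.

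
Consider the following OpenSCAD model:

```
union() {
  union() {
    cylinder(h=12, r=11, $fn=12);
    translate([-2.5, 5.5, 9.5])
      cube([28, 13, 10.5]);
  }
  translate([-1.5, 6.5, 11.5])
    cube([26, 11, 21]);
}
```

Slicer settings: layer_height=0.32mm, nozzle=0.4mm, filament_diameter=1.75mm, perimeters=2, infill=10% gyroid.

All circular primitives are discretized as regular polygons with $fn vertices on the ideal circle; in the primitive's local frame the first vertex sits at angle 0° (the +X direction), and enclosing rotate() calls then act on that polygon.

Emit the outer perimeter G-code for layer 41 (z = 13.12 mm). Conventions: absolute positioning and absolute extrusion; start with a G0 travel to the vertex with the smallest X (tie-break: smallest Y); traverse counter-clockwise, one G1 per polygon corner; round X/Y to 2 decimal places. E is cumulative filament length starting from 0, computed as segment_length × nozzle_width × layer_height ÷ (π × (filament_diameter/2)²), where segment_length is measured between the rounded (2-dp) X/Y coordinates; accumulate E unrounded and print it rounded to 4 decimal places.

At z = 13.12 mm: the cylinder is absent (z outside [0, 12]); the cube at (-2.5, 5.5) is present — its section is the full 28×13 rectangle; Combining (union): only the 28×13 cube at (-2.5, 5.5) is present, so the union is just that shape — 1 connected region; the cube at (-1.5, 6.5) is present — its section is the full 26×11 rectangle; Taking the union: the 26×11 cube at (-1.5, 6.5) lies entirely inside that combined region, so the union is just that combined region — 1 connected region. The outline is a single polygon with 4 vertices. Extrusion per mm of travel: 0.4 × 0.32 / (π × 0.875²) = 0.053216. Accumulating E over each segment gives final E = 4.3637.

G0 X-2.50 Y5.50 Z13.12
G1 X25.50 Y5.50 E1.4901
G1 X25.50 Y18.50 E2.1819
G1 X-2.50 Y18.50 E3.6719
G1 X-2.50 Y5.50 E4.3637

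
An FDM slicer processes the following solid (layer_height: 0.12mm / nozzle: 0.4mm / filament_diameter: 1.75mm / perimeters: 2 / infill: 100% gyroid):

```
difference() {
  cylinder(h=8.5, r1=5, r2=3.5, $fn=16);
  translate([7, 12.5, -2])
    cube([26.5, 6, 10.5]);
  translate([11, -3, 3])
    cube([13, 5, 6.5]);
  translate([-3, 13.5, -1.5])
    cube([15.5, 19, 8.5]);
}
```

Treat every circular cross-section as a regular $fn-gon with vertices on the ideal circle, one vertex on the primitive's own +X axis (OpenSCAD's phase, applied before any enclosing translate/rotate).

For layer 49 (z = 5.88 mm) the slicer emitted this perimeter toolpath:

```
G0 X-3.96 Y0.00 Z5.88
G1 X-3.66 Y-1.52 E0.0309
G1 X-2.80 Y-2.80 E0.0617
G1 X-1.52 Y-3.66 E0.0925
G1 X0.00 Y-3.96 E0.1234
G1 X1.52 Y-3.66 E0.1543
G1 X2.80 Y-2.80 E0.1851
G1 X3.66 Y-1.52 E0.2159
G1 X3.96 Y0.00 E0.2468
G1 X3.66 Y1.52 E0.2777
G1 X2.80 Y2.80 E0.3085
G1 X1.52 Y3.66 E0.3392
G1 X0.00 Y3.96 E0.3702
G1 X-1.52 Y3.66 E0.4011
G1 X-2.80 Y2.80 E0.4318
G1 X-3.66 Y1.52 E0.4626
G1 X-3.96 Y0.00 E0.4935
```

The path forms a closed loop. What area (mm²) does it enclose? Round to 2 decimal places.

48.04 mm²

Apply the shoelace formula to the sequence of (X, Y) vertices; enclosed area = 48.04 mm².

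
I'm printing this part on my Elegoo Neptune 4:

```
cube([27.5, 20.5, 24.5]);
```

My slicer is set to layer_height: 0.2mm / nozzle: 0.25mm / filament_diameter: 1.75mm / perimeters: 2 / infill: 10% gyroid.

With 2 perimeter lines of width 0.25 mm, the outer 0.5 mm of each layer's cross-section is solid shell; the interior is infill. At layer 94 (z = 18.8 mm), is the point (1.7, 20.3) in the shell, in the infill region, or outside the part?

At z = 18.8 mm: the 27.5×20.5 cube contributes its full rectangle. Overall, the cross-section is a single solid region. The nearest boundary edge runs (27.50, 20.50)→(0.00, 20.50); distance from the point to it = 0.20 mm. The point is inside the cross-section, 0.20 mm from the nearest boundary — within the 0.5 mm shell band (2 × 0.25).

shell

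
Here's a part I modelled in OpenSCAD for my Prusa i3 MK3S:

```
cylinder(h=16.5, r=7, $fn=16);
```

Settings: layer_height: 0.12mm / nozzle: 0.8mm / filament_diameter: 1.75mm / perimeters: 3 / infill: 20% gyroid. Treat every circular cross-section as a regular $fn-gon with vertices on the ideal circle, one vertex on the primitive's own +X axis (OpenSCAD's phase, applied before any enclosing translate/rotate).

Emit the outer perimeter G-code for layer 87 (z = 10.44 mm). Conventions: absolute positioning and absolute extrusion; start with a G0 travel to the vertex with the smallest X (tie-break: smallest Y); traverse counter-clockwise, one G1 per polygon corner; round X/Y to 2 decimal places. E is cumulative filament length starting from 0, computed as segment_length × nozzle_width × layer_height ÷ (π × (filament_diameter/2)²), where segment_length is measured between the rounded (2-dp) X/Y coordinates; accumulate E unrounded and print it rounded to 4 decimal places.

G0 X-7.00 Y0.00 Z10.44
G1 X-6.47 Y-2.68 E0.1090
G1 X-4.95 Y-4.95 E0.2181
G1 X-2.68 Y-6.47 E0.3271
G1 X0.00 Y-7.00 E0.4361
G1 X2.68 Y-6.47 E0.5452
G1 X4.95 Y-4.95 E0.6542
G1 X6.47 Y-2.68 E0.7633
G1 X7.00 Y0.00 E0.8723
G1 X6.47 Y2.68 E0.9813
G1 X4.95 Y4.95 E1.0904
G1 X2.68 Y6.47 E1.1994
G1 X0.00 Y7.00 E1.3084
G1 X-2.68 Y6.47 E1.4175
G1 X-4.95 Y4.95 E1.5265
G1 X-6.47 Y2.68 E1.6355
G1 X-7.00 Y0.00 E1.7446

At z = 10.44 mm: the r=7 cylinder gives a regular 16-gon of circumradius 7 (constant along its height). The outline is a single polygon with 16 vertices. Extrusion per mm of travel: 0.8 × 0.12 / (π × 0.875²) = 0.039912. Accumulating E over each segment gives final E = 1.7446.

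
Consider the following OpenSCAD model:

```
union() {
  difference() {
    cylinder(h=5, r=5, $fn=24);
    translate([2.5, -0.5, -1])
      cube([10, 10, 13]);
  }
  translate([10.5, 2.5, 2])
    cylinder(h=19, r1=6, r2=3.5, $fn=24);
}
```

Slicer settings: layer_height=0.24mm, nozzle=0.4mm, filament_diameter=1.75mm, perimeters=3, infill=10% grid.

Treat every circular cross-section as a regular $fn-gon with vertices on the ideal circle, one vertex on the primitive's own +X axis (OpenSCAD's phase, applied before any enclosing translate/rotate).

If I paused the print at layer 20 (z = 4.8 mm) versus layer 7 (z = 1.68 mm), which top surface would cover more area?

Layer 20 (z = 4.8): the r=5 cylinder contributes a regular 24-gon of circumradius 5 (area = (24/2)·5.000²·sin(360°/24) = 77.65 mm²); the cube at (2.5, -0.5) (footprint 10×10) is included at this height (area 100.00 mm²); Subtracting the remaining from the first: starting from the r=5 cylinder (77.65 mm²), the 10×10 cube at (2.5, -0.5) partially overlaps it — only the 8.76 mm² overlap (of its 100.00 mm²) is removed, clipping the outline — area = 68.88 mm²; the cone at (10.5, 2.5) (r1=6→r2=3.5) has section circumradius 5.632 here — a regular 24-gon (area = (24/2)·5.632²·sin(360°/24) = 98.50 mm²); Taking the union: the 2 present regions are separate (no shared area or edge), so areas and boundary lengths simply add and each stays a separate island — area = 167.38 mm². So its area = 167.38 mm². Layer 7 (z = 1.68): the cylinder: section is a regular 24-gon, circumradius r=5 (area = (24/2)·5.000²·sin(360°/24) = 77.65 mm²); the cube at (2.5, -0.5) is present — its section is the full 10×10 rectangle (area 100.00 mm²); Subtracting the remaining from the first: starting from the r=5 cylinder (77.65 mm²), the 10×10 cube at (2.5, -0.5) partially overlaps it — only the 8.76 mm² overlap (of its 100.00 mm²) is removed, clipping the outline — area = 68.88 mm²; the cone at (10.5, 2.5) is absent (z outside [2, 21]); Combining (union): only the result so far is present, so the union is just that shape — area = 68.88 mm². So its area = 68.88 mm². Layer 20 is larger (167.38 vs 68.88 mm²).

layer 20 (z = 4.8 mm)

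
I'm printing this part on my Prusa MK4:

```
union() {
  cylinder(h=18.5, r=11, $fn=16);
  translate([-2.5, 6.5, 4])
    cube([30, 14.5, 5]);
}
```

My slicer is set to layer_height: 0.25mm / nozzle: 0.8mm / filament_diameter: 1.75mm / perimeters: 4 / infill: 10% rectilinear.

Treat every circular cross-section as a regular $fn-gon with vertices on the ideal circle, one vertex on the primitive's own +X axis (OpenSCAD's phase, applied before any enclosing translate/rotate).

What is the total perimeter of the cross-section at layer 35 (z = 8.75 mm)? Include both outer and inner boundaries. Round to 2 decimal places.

At z = 8.75 mm: the r=11 cylinder gives a regular 16-gon of circumradius 11 (constant along its height) (perimeter = 2·16·11.000·sin(180°/16) = 68.67 mm); the cube at (-2.5, 6.5) (footprint 30×14.5) is included at this height (perimeter 89.00 mm); Combining (union): the regions partially overlap (shared area 37.17 mm²), so the edge portions inside another operand are dropped and the merged outline is re-measured after clipping — boundary = 129.87 mm. Overall, the cross-section is a single solid region. Total boundary length (outer) = 129.87 mm.

129.87 mm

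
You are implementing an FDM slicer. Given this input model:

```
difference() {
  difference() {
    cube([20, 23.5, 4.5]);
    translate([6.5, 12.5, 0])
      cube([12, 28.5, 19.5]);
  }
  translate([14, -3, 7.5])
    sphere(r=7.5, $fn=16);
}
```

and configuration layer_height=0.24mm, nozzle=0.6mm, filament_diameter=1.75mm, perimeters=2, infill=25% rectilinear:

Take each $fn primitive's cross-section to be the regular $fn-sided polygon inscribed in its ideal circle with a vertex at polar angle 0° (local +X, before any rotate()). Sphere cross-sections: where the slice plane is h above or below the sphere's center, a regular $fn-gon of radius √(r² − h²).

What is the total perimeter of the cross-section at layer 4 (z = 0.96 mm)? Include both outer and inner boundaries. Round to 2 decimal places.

At z = 0.96 mm: the 20×23.5 cube contributes its full rectangle (perimeter 87.00 mm); the 12×28.5 cube at (6.5, 12.5) contributes its full rectangle (perimeter 81.00 mm); Subtracting the remaining from the first: starting from the 20×23.5 cube, the 12×28.5 cube at (6.5, 12.5) partially overlaps it — only the 132.00 mm² overlap (of its 342.00 mm²) is removed, clipping the outline — boundary = 109.00 mm; the r=7.5 sphere at (14, -3) contributes a regular 16-gon of circumradius √(7.5²−6.54²) = 3.671 (perimeter = 2·16·3.671·sin(180°/16) = 22.92 mm); Taking the first minus the rest: starting from the result so far, the r=7.5 sphere at (14, -3) partially overlaps it — only the 1.72 mm² overlap (of its 41.26 mm²) is removed, clipping the outline — boundary = 109.29 mm. Overall, the cross-section is a single solid region. Total boundary length (outer) = 109.29 mm.

109.29 mm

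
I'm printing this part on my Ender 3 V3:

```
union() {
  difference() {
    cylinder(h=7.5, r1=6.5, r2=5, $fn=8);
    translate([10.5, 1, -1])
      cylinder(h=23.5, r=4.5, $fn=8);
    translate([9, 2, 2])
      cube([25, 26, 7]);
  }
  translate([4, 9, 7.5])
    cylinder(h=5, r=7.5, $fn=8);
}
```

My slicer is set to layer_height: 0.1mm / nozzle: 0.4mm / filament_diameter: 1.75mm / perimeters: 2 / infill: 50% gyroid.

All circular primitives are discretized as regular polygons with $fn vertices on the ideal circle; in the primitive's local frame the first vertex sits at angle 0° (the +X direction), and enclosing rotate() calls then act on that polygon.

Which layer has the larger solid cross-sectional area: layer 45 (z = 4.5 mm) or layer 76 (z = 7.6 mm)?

layer 76 (z = 7.6 mm)

Layer 45 (z = 4.5): the cone (r1=6.5→r2=5) has section circumradius 5.600 here — a regular 8-gon (area = (8/2)·5.600²·sin(360°/8) = 88.70 mm²); the cylinder at (10.5, 1): section is a regular 8-gon, circumradius r=4.5 (area = (8/2)·4.500²·sin(360°/8) = 57.28 mm²); the cube at (9, 2) is present — its section is the full 25×26 rectangle (area 650.00 mm²); Taking the first minus the rest: starting from the cone (88.70 mm²), the r=4.5 cylinder at (10.5, 1) misses the remaining region (no effect); the 25×26 cube at (9, 2) misses the remaining region (no effect) — area = 88.70 mm²; the cylinder at (4, 9) is absent (z outside [7.5, 12.5]); Taking the union: only the result so far is present, so the union is just that shape — area = 88.70 mm². So its area = 88.70 mm². Layer 76 (z = 7.6): the cone is absent (z outside [0, 7.5]); the cylinder at (10.5, 1): section is a regular 8-gon, circumradius r=4.5 (area = (8/2)·4.500²·sin(360°/8) = 57.28 mm²); the 25×26 cube at (9, 2) contributes its full rectangle (area 650.00 mm²); After the difference (first − rest): the first operand is absent here, so nothing remains; the cylinder at (4, 9): section is a regular 8-gon, circumradius r=7.5 (area = (8/2)·7.500²·sin(360°/8) = 159.10 mm²); Merging all regions: only the r=7.5 cylinder at (4, 9) is present, so the union is just that shape — area = 159.10 mm². So its area = 159.10 mm². Layer 76 is larger (159.10 vs 88.70 mm²).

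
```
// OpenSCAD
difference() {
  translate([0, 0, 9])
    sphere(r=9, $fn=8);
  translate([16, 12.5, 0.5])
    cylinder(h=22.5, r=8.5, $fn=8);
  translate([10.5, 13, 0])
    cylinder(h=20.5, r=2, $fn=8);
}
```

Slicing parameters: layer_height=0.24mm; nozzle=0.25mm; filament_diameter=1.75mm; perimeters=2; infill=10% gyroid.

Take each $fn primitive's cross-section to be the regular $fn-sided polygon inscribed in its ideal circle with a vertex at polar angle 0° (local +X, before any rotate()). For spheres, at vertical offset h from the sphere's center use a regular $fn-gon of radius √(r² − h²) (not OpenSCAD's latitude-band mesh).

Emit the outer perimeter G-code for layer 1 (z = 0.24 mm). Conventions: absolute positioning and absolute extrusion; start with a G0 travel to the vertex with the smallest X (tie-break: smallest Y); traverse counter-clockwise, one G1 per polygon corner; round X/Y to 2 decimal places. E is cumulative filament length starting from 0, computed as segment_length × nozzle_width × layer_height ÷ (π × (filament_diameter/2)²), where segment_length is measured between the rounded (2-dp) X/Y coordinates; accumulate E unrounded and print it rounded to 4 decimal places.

G0 X-2.06 Y0.00 Z0.24
G1 X-1.46 Y-1.46 E0.0394
G1 X0.00 Y-2.06 E0.0788
G1 X1.46 Y-1.46 E0.1181
G1 X2.06 Y0.00 E0.1575
G1 X1.46 Y1.46 E0.1969
G1 X0.00 Y2.06 E0.2363
G1 X-1.46 Y1.46 E0.2756
G1 X-2.06 Y0.00 E0.3150

At z = 0.24 mm: the r=9 sphere slices to a regular 8-gon of circumradius 2.065 (√(r²−h²) with h=8.76 from center); the cylinder at (16, 12.5) is absent (z outside [0.5, 23]); the r=2 cylinder at (10.5, 13) gives a regular 8-gon of circumradius 2 (constant along its height); Subtracting the remaining from the first: starting from the r=9 sphere, the r=2 cylinder at (10.5, 13) misses the remaining region (no effect) — 1 connected region. The outline is a single polygon with 8 vertices. Extrusion per mm of travel: 0.25 × 0.24 / (π × 0.875²) = 0.024945. Accumulating E over each segment gives final E = 0.3150.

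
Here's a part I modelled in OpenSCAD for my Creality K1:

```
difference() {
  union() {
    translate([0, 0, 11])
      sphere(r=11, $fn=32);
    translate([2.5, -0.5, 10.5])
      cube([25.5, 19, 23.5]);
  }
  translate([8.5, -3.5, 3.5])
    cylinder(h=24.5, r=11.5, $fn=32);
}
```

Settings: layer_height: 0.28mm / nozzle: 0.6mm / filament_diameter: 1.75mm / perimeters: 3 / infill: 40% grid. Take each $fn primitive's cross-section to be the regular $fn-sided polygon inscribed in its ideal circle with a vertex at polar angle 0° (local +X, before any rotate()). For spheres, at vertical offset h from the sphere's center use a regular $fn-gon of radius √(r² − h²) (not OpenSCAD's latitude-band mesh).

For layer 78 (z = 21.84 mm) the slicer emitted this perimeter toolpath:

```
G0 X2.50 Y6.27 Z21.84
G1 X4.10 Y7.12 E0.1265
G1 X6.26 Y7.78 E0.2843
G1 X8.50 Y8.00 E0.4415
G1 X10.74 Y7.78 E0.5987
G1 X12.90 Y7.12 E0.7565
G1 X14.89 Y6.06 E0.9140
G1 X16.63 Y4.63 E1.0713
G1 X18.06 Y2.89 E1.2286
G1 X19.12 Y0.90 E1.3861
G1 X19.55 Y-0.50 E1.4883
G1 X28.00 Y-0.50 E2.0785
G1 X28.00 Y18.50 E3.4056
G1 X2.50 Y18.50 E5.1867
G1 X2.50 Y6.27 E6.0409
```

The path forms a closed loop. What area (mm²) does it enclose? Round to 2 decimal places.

Apply the shoelace formula to the sequence of (X, Y) vertices; enclosed area = 367.85 mm².

367.85 mm²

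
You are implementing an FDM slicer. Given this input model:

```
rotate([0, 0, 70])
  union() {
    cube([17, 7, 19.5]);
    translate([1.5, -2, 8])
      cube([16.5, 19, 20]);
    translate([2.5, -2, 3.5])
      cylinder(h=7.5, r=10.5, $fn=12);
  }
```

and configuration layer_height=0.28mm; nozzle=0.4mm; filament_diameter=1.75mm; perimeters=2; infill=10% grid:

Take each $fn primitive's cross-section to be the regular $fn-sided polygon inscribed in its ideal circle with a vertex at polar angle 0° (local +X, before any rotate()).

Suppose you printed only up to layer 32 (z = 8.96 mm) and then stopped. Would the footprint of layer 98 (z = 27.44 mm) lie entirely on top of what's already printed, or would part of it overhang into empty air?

entirely on top

Compare the two slices. At z = 8.96: the cube (footprint 17×7) is included at this height (area 119.00 mm²); the cube at (1.5, -2) is present — its section is the full 16.5×19 rectangle (area 313.50 mm²); the r=10.5 cylinder at (2.5, -2) gives a regular 12-gon of circumradius 10.5 (constant along its height) (area = (12/2)·10.500²·sin(360°/12) = 330.75 mm²); Combining (union): the regions partially overlap — summed areas 763.25 mm² minus the doubly-counted overlap 212.05 mm² gives 551.20 mm² — area = 551.20 mm²; (rotated 70° about Z; rotation is an isometry so areas/perimeters/island counts are preserved). At z = 27.44: the cube is not intersected at this z (z outside [0, 19.5]); the 16.5×19 cube at (1.5, -2) contributes its full rectangle (area 313.50 mm²); the cylinder at (2.5, -2) is not intersected at this z (z outside [3.5, 11]); Merging all regions: only the 16.5×19 cube at (1.5, -2) is present, so the union is just that shape — area = 313.50 mm²; (whole slice rotated 70° about Z — lengths, areas and connectivity unchanged). Checking containment: the cross-section at z = 27.44 is a subset of the cross-section at z = 8.96.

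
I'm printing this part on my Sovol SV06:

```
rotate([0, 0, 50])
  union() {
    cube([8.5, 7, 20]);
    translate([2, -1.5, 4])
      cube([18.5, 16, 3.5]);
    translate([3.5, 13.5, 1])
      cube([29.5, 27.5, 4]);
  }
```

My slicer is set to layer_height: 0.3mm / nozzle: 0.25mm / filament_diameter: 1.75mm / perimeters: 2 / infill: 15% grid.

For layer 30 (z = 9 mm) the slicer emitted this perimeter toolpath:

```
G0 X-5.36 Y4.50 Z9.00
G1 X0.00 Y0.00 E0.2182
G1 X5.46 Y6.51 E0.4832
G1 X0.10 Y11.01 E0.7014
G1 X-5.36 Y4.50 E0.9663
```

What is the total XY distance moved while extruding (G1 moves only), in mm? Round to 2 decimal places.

Sum the Euclidean lengths of each G1 segment: total = 30.99 mm.

30.99 mm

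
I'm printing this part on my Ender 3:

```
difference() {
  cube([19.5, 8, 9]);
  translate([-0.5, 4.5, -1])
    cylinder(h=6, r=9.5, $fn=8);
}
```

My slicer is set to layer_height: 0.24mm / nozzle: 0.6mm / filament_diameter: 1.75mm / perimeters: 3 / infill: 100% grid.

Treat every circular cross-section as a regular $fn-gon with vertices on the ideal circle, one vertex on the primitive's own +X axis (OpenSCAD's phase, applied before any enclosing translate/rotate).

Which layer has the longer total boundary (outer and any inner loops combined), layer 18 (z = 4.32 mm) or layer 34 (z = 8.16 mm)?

Layer 18 (z = 4.32): the cube is present — its section is the full 19.5×8 rectangle (perimeter 55.00 mm); the cylinder at (-0.5, 4.5): section is a regular 8-gon, circumradius r=9.5 (perimeter = 2·8·9.500·sin(180°/8) = 58.17 mm); Subtracting the remaining from the first: starting from the 19.5×8 cube, the r=9.5 cylinder at (-0.5, 4.5) partially overlaps it — only the 65.27 mm² overlap (of its 255.27 mm²) is removed, clipping the outline — boundary = 40.97 mm. So its perimeter = 40.97 mm. Layer 34 (z = 8.16): the cube (footprint 19.5×8) is included at this height (perimeter 55.00 mm); the cylinder at (-0.5, 4.5) does not reach this height (z outside [-1, 5]); Taking the first minus the rest: none of the subtracted shapes is present at this height, so the 19.5×8 cube is unchanged — boundary = 55.00 mm. So its perimeter = 55.00 mm. Layer 34 is larger (55.00 vs 40.97 mm).

layer 34 (z = 8.16 mm)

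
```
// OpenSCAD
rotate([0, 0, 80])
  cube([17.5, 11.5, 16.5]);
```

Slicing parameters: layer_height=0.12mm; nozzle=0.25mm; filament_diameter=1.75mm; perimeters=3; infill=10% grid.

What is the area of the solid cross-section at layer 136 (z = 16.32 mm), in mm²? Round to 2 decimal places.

201.25 mm²

At z = 16.32 mm: the 17.5×11.5 cube contributes its full rectangle (area 201.25 mm²); (rotated 80° about Z; rotation is an isometry so areas/perimeters/island counts are preserved). Overall, the cross-section is a single solid region. Net area = 201.25 mm².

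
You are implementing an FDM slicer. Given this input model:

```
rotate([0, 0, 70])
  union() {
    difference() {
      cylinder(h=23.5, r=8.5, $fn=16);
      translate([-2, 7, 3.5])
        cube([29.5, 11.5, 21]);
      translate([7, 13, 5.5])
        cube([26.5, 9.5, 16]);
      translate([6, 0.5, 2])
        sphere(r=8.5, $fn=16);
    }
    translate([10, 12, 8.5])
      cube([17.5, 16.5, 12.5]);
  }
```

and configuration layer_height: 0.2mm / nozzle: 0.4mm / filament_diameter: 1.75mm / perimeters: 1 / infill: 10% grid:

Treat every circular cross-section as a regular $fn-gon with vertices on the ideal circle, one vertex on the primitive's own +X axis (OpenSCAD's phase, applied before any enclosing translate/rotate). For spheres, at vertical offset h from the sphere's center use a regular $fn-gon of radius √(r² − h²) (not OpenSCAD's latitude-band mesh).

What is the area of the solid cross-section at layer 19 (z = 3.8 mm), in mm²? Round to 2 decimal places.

97.63 mm²

At z = 3.8 mm: the r=8.5 cylinder contributes a regular 16-gon of circumradius 8.5 (area = (16/2)·8.500²·sin(360°/16) = 221.19 mm²); the cube at (-2, 7) (footprint 29.5×11.5) is included at this height (area 339.25 mm²); the cube at (7, 13) is absent (z outside [5.5, 21.5]); the sphere at (6, 0.5): section is a regular 16-gon, circumradius = √(r²−h²) = √(8.5²−1.8²) = 8.307 (area = (16/2)·8.307²·sin(360°/16) = 211.27 mm²); Taking the first minus the rest: starting from the r=8.5 cylinder (221.19 mm²), the 29.5×11.5 cube at (-2, 7) partially overlaps it — only the 6.97 mm² overlap (of its 339.25 mm²) is removed, clipping the outline; the r=8.5 sphere at (6, 0.5) partially overlaps it — only the 116.59 mm² overlap (of its 211.27 mm²) is removed, clipping the outline — area = 97.63 mm²; the cube at (10, 12) is not intersected at this z (z outside [8.5, 21]); Merging all regions: only the result so far is present, so the union is just that shape — area = 97.63 mm²; (whole slice rotated 70° about Z — lengths, areas and connectivity unchanged). Overall, the cross-section is a single solid region. Net area = 97.63 mm².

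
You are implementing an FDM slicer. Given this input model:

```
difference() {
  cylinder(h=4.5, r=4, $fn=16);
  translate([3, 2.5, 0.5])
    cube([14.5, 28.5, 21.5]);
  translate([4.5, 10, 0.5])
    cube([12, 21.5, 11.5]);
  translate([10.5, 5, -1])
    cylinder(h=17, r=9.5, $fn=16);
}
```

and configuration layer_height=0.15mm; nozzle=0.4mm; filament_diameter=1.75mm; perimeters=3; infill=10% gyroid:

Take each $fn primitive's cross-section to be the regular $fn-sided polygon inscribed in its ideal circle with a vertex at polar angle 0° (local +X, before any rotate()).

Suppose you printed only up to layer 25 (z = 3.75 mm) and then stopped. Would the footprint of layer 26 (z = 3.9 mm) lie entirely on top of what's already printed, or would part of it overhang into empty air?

entirely on top

Compare the two slices. At z = 3.75: the r=4 cylinder gives a regular 16-gon of circumradius 4 (constant along its height) (area = (16/2)·4.000²·sin(360°/16) = 48.98 mm²); the 14.5×28.5 cube at (3, 2.5) contributes its full rectangle (area 413.25 mm²); the 12×21.5 cube at (4.5, 10) contributes its full rectangle (area 258.00 mm²); the r=9.5 cylinder at (10.5, 5) contributes a regular 16-gon of circumradius 9.5 (area = (16/2)·9.500²·sin(360°/16) = 276.30 mm²); Taking the first minus the rest: starting from the r=4 cylinder (48.98 mm²), the 14.5×28.5 cube at (3, 2.5) partially overlaps it — only the 0.00 mm² overlap (of its 413.25 mm²) is removed, clipping the outline; the 12×21.5 cube at (4.5, 10) misses the remaining region (no effect); the r=9.5 cylinder at (10.5, 5) partially overlaps it — only the 6.64 mm² overlap (of its 276.30 mm²) is removed, clipping the outline — area = 42.34 mm². At z = 3.9: the cylinder: section is a regular 16-gon, circumradius r=4 (area = (16/2)·4.000²·sin(360°/16) = 48.98 mm²); the cube at (3, 2.5) (footprint 14.5×28.5) is included at this height (area 413.25 mm²); the cube at (4.5, 10) is present — its section is the full 12×21.5 rectangle (area 258.00 mm²); the cylinder at (10.5, 5): section is a regular 16-gon, circumradius r=9.5 (area = (16/2)·9.500²·sin(360°/16) = 276.30 mm²); Subtracting the remaining from the first: starting from the r=4 cylinder (48.98 mm²), the 14.5×28.5 cube at (3, 2.5) partially overlaps it — only the 0.00 mm² overlap (of its 413.25 mm²) is removed, clipping the outline; the 12×21.5 cube at (4.5, 10) misses the remaining region (no effect); the r=9.5 cylinder at (10.5, 5) partially overlaps it — only the 6.64 mm² overlap (of its 276.30 mm²) is removed, clipping the outline — area = 42.34 mm². Checking containment: the cross-section at z = 3.9 is a subset of the cross-section at z = 3.75.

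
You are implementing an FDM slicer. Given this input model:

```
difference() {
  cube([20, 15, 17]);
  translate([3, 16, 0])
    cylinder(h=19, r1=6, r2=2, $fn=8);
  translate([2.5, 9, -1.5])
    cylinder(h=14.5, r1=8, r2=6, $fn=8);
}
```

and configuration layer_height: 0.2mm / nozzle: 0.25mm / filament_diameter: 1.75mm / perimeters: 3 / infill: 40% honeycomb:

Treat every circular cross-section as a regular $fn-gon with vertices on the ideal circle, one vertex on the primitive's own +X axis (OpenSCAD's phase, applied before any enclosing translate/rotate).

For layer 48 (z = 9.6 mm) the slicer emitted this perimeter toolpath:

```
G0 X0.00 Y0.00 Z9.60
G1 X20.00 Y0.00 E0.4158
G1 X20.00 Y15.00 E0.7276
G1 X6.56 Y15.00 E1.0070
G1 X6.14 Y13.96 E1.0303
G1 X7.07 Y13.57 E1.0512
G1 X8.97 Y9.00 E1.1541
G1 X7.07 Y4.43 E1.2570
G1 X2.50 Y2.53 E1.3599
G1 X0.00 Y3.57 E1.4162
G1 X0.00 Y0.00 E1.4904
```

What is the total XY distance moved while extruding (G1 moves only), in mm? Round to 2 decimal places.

71.70 mm

Sum the Euclidean lengths of each G1 segment: total = 71.70 mm.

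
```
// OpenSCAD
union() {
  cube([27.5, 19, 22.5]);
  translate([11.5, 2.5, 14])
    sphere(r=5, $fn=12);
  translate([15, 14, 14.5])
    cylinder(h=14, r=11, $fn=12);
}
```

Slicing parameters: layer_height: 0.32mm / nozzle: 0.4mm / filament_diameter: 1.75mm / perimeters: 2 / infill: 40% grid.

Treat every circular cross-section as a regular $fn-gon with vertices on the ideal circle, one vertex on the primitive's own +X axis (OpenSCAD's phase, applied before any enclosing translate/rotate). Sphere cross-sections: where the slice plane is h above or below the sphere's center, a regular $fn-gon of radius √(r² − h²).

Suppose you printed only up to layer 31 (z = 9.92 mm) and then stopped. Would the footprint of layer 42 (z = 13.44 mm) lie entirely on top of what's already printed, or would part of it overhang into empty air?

part overhangs

Compare the two slices. At z = 9.92: the cube (footprint 27.5×19) is included at this height (area 522.50 mm²); the r=5 sphere at (11.5, 2.5) slices to a regular 12-gon of circumradius 2.890 (√(r²−h²) with h=4.08 from center) (area = (12/2)·2.890²·sin(360°/12) = 25.06 mm²); the cylinder at (15, 14) is absent (z outside [14.5, 28.5]); Combining (union): the regions partially overlap — summed areas 547.56 mm² minus the doubly-counted overlap 24.49 mm² gives 523.07 mm² — area = 523.07 mm². At z = 13.44: the 27.5×19 cube contributes its full rectangle (area 522.50 mm²); the sphere at (11.5, 2.5): section is a regular 12-gon, circumradius = √(r²−h²) = √(5²−0.56²) = 4.969 (area = (12/2)·4.969²·sin(360°/12) = 74.06 mm²); the cylinder at (15, 14) is absent (z outside [14.5, 28.5]); Taking the union: the regions partially overlap — summed areas 596.56 mm² minus the doubly-counted overlap 60.20 mm² gives 536.36 mm² — area = 536.36 mm². Checking containment: at z = 13.44 the cross-section extends beyond the z = 9.92 cross-section by about 13.29 mm².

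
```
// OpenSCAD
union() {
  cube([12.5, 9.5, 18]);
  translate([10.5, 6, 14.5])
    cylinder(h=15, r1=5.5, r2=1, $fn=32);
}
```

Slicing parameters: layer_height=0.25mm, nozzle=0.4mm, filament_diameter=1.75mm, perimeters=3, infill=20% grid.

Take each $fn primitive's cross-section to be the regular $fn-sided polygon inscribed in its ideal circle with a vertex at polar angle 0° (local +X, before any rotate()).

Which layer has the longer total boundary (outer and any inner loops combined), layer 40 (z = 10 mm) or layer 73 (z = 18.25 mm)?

Layer 40 (z = 10): the cube is present — its section is the full 12.5×9.5 rectangle (perimeter 44.00 mm); the cone at (10.5, 6) does not reach this height (z outside [14.5, 29.5]); Merging all regions: only the 12.5×9.5 cube is present, so the union is just that shape — boundary = 44.00 mm. So its perimeter = 44.00 mm. Layer 73 (z = 18.25): the cube is absent (z outside [0, 18]); the cone at (10.5, 6) (r1=5.5→r2=1) has section circumradius 4.375 here — a regular 32-gon (perimeter = 2·32·4.375·sin(180°/32) = 27.44 mm); Combining (union): only the cone at (10.5, 6) is present, so the union is just that shape — boundary = 27.44 mm. So its perimeter = 27.44 mm. Layer 40 is larger (44.00 vs 27.44 mm).

layer 40 (z = 10 mm)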